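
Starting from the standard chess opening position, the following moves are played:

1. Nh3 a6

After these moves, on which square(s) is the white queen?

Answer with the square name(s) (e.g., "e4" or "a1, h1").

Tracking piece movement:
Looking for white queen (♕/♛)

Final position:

  a b c d e f g h
  ─────────────────
8│♜ ♞ ♝ ♛ ♚ ♝ ♞ ♜│8
7│· ♟ ♟ ♟ ♟ ♟ ♟ ♟│7
6│♟ · · · · · · ·│6
5│· · · · · · · ·│5
4│· · · · · · · ·│4
3│· · · · · · · ♘│3
2│♙ ♙ ♙ ♙ ♙ ♙ ♙ ♙│2
1│♖ ♘ ♗ ♕ ♔ ♗ · ♖│1
  ─────────────────
  a b c d e f g h


d1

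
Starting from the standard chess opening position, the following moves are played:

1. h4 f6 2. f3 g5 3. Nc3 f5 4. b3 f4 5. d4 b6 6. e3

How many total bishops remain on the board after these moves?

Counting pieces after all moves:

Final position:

  a b c d e f g h
  ─────────────────
8│♜ ♞ ♝ ♛ ♚ ♝ ♞ ♜│8
7│♟ · ♟ ♟ ♟ · · ♟│7
6│· ♟ · · · · · ·│6
5│· · · · · · ♟ ·│5
4│· · · ♙ · ♟ · ♙│4
3│· ♙ ♘ · ♙ ♙ · ·│3
2│♙ · ♙ · · · ♙ ·│2
1│♖ · ♗ ♕ ♔ ♗ ♘ ♖│1
  ─────────────────
  a b c d e f g h


4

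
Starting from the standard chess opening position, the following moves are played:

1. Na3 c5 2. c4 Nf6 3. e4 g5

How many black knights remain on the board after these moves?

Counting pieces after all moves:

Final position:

  a b c d e f g h
  ─────────────────
8│♜ ♞ ♝ ♛ ♚ ♝ · ♜│8
7│♟ ♟ · ♟ ♟ ♟ · ♟│7
6│· · · · · ♞ · ·│6
5│· · ♟ · · · ♟ ·│5
4│· · ♙ · ♙ · · ·│4
3│♘ · · · · · · ·│3
2│♙ ♙ · ♙ · ♙ ♙ ♙│2
1│♖ · ♗ ♕ ♔ ♗ ♘ ♖│1
  ─────────────────
  a b c d e f g h


2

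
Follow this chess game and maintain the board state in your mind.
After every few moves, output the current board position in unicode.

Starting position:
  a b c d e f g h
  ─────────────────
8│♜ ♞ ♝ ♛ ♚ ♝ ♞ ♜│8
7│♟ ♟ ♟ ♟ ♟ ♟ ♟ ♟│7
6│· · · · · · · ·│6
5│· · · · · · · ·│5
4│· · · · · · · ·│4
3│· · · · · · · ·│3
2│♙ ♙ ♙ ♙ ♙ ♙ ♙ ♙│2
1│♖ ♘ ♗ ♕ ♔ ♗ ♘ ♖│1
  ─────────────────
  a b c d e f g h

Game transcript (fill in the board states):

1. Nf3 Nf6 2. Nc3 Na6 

  a b c d e f g h
  ─────────────────
8│♜ · ♝ ♛ ♚ ♝ · ♜│8
7│♟ ♟ ♟ ♟ ♟ ♟ ♟ ♟│7
6│♞ · · · · ♞ · ·│6
5│· · · · · · · ·│5
4│· · · · · · · ·│4
3│· · ♘ · · ♘ · ·│3
2│♙ ♙ ♙ ♙ ♙ ♙ ♙ ♙│2
1│♖ · ♗ ♕ ♔ ♗ · ♖│1
  ─────────────────
  a b c d e f g h

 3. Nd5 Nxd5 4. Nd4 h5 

  a b c d e f g h
  ─────────────────
8│♜ · ♝ ♛ ♚ ♝ · ♜│8
7│♟ ♟ ♟ ♟ ♟ ♟ ♟ ·│7
6│♞ · · · · · · ·│6
5│· · · ♞ · · · ♟│5
4│· · · ♘ · · · ·│4
3│· · · · · · · ·│3
2│♙ ♙ ♙ ♙ ♙ ♙ ♙ ♙│2
1│♖ · ♗ ♕ ♔ ♗ · ♖│1
  ─────────────────
  a b c d e f g h

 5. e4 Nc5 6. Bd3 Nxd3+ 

  a b c d e f g h
  ─────────────────
8│♜ · ♝ ♛ ♚ ♝ · ♜│8
7│♟ ♟ ♟ ♟ ♟ ♟ ♟ ·│7
6│· · · · · · · ·│6
5│· · · ♞ · · · ♟│5
4│· · · ♘ ♙ · · ·│4
3│· · · ♞ · · · ·│3
2│♙ ♙ ♙ ♙ · ♙ ♙ ♙│2
1│♖ · ♗ ♕ ♔ · · ♖│1
  ─────────────────
  a b c d e f g h

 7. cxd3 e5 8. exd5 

  a b c d e f g h
  ─────────────────
8│♜ · ♝ ♛ ♚ ♝ · ♜│8
7│♟ ♟ ♟ ♟ · ♟ ♟ ·│7
6│· · · · · · · ·│6
5│· · · ♙ ♟ · · ♟│5
4│· · · ♘ · · · ·│4
3│· · · ♙ · · · ·│3
2│♙ ♙ · ♙ · ♙ ♙ ♙│2
1│♖ · ♗ ♕ ♔ · · ♖│1
  ─────────────────
  a b c d e f g h


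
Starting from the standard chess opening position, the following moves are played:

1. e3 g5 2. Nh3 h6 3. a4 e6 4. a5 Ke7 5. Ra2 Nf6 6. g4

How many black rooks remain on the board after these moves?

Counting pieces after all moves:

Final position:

  a b c d e f g h
  ─────────────────
8│♜ ♞ ♝ ♛ · ♝ · ♜│8
7│♟ ♟ ♟ ♟ ♚ ♟ · ·│7
6│· · · · ♟ ♞ · ♟│6
5│♙ · · · · · ♟ ·│5
4│· · · · · · ♙ ·│4
3│· · · · ♙ · · ♘│3
2│♖ ♙ ♙ ♙ · ♙ · ♙│2
1│· ♘ ♗ ♕ ♔ ♗ · ♖│1
  ─────────────────
  a b c d e f g h


2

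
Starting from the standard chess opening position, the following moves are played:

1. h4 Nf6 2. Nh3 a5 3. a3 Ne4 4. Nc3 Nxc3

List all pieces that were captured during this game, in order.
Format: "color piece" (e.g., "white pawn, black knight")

Tracking captures:
  Nxc3: captured white knight

white knight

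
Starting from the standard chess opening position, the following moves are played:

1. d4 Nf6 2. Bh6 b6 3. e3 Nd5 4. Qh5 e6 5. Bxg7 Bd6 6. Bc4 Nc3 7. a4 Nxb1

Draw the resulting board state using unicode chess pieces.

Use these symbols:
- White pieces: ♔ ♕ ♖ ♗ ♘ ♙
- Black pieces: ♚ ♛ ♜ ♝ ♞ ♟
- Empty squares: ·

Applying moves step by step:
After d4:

♜ ♞ ♝ ♛ ♚ ♝ ♞ ♜
♟ ♟ ♟ ♟ ♟ ♟ ♟ ♟
· · · · · · · ·
· · · · · · · ·
· · · ♙ · · · ·
· · · · · · · ·
♙ ♙ ♙ · ♙ ♙ ♙ ♙
♖ ♘ ♗ ♕ ♔ ♗ ♘ ♖


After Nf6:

♜ ♞ ♝ ♛ ♚ ♝ · ♜
♟ ♟ ♟ ♟ ♟ ♟ ♟ ♟
· · · · · ♞ · ·
· · · · · · · ·
· · · ♙ · · · ·
· · · · · · · ·
♙ ♙ ♙ · ♙ ♙ ♙ ♙
♖ ♘ ♗ ♕ ♔ ♗ ♘ ♖


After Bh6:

♜ ♞ ♝ ♛ ♚ ♝ · ♜
♟ ♟ ♟ ♟ ♟ ♟ ♟ ♟
· · · · · ♞ · ♗
· · · · · · · ·
· · · ♙ · · · ·
· · · · · · · ·
♙ ♙ ♙ · ♙ ♙ ♙ ♙
♖ ♘ · ♕ ♔ ♗ ♘ ♖


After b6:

♜ ♞ ♝ ♛ ♚ ♝ · ♜
♟ · ♟ ♟ ♟ ♟ ♟ ♟
· ♟ · · · ♞ · ♗
· · · · · · · ·
· · · ♙ · · · ·
· · · · · · · ·
♙ ♙ ♙ · ♙ ♙ ♙ ♙
♖ ♘ · ♕ ♔ ♗ ♘ ♖


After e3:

♜ ♞ ♝ ♛ ♚ ♝ · ♜
♟ · ♟ ♟ ♟ ♟ ♟ ♟
· ♟ · · · ♞ · ♗
· · · · · · · ·
· · · ♙ · · · ·
· · · · ♙ · · ·
♙ ♙ ♙ · · ♙ ♙ ♙
♖ ♘ · ♕ ♔ ♗ ♘ ♖


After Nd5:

♜ ♞ ♝ ♛ ♚ ♝ · ♜
♟ · ♟ ♟ ♟ ♟ ♟ ♟
· ♟ · · · · · ♗
· · · ♞ · · · ·
· · · ♙ · · · ·
· · · · ♙ · · ·
♙ ♙ ♙ · · ♙ ♙ ♙
♖ ♘ · ♕ ♔ ♗ ♘ ♖


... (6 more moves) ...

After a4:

♜ ♞ ♝ ♛ ♚ · · ♜
♟ · ♟ ♟ · ♟ ♗ ♟
· ♟ · ♝ ♟ · · ·
· · · · · · · ♕
♙ · ♗ ♙ · · · ·
· · ♞ · ♙ · · ·
· ♙ ♙ · · ♙ ♙ ♙
♖ ♘ · · ♔ · ♘ ♖


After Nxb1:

♜ ♞ ♝ ♛ ♚ · · ♜
♟ · ♟ ♟ · ♟ ♗ ♟
· ♟ · ♝ ♟ · · ·
· · · · · · · ♕
♙ · ♗ ♙ · · · ·
· · · · ♙ · · ·
· ♙ ♙ · · ♙ ♙ ♙
♖ ♞ · · ♔ · ♘ ♖



  a b c d e f g h
  ─────────────────
8│♜ ♞ ♝ ♛ ♚ · · ♜│8
7│♟ · ♟ ♟ · ♟ ♗ ♟│7
6│· ♟ · ♝ ♟ · · ·│6
5│· · · · · · · ♕│5
4│♙ · ♗ ♙ · · · ·│4
3│· · · · ♙ · · ·│3
2│· ♙ ♙ · · ♙ ♙ ♙│2
1│♖ ♞ · · ♔ · ♘ ♖│1
  ─────────────────
  a b c d e f g h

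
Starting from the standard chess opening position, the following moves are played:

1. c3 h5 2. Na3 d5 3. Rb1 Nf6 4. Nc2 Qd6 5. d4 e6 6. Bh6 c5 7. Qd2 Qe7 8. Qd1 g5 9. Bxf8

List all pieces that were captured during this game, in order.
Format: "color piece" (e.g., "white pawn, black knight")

Tracking captures:
  Bxf8: captured black bishop

black bishop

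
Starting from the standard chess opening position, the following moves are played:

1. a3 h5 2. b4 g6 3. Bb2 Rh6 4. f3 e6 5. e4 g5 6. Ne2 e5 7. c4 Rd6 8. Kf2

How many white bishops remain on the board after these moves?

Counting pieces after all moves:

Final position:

  a b c d e f g h
  ─────────────────
8│♜ ♞ ♝ ♛ ♚ ♝ ♞ ·│8
7│♟ ♟ ♟ ♟ · ♟ · ·│7
6│· · · ♜ · · · ·│6
5│· · · · ♟ · ♟ ♟│5
4│· ♙ ♙ · ♙ · · ·│4
3│♙ · · · · ♙ · ·│3
2│· ♗ · ♙ ♘ ♔ ♙ ♙│2
1│♖ ♘ · ♕ · ♗ · ♖│1
  ─────────────────
  a b c d e f g h


2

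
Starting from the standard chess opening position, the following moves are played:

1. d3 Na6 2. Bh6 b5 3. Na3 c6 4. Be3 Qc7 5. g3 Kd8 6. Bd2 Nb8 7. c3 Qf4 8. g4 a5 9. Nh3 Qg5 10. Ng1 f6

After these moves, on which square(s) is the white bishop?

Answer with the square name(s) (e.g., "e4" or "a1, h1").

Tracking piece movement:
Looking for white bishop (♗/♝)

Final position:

  a b c d e f g h
  ─────────────────
8│♜ ♞ ♝ ♚ · ♝ ♞ ♜│8
7│· · · ♟ ♟ · ♟ ♟│7
6│· · ♟ · · ♟ · ·│6
5│♟ ♟ · · · · ♛ ·│5
4│· · · · · · ♙ ·│4
3│♘ · ♙ ♙ · · · ·│3
2│♙ ♙ · ♗ ♙ ♙ · ♙│2
1│♖ · · ♕ ♔ ♗ ♘ ♖│1
  ─────────────────
  a b c d e f g h


d2, f1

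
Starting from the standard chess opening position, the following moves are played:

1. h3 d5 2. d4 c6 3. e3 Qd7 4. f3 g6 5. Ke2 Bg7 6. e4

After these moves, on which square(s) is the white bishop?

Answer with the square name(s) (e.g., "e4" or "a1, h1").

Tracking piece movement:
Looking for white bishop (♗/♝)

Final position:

  a b c d e f g h
  ─────────────────
8│♜ ♞ ♝ · ♚ · ♞ ♜│8
7│♟ ♟ · ♛ ♟ ♟ ♝ ♟│7
6│· · ♟ · · · ♟ ·│6
5│· · · ♟ · · · ·│5
4│· · · ♙ ♙ · · ·│4
3│· · · · · ♙ · ♙│3
2│♙ ♙ ♙ · ♔ · ♙ ·│2
1│♖ ♘ ♗ ♕ · ♗ ♘ ♖│1
  ─────────────────
  a b c d e f g h


c1, f1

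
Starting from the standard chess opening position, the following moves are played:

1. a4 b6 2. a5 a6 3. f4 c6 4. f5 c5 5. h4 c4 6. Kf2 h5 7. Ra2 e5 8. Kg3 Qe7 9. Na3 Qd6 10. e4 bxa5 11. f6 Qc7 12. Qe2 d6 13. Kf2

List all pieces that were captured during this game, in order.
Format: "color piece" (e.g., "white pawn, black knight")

Tracking captures:
  bxa5: captured white pawn

white pawn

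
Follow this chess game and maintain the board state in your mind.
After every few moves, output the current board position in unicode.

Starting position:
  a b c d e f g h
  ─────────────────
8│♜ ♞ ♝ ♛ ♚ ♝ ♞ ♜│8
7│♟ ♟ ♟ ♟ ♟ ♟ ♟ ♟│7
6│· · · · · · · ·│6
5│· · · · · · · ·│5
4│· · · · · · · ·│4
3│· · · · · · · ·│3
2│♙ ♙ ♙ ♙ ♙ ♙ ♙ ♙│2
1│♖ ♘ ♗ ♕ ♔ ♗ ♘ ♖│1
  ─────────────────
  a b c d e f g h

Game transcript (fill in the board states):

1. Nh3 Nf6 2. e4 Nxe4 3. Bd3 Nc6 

  a b c d e f g h
  ─────────────────
8│♜ · ♝ ♛ ♚ ♝ · ♜│8
7│♟ ♟ ♟ ♟ ♟ ♟ ♟ ♟│7
6│· · ♞ · · · · ·│6
5│· · · · · · · ·│5
4│· · · · ♞ · · ·│4
3│· · · ♗ · · · ♘│3
2│♙ ♙ ♙ ♙ · ♙ ♙ ♙│2
1│♖ ♘ ♗ ♕ ♔ · · ♖│1
  ─────────────────
  a b c d e f g h

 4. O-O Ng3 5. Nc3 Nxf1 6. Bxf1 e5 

  a b c d e f g h
  ─────────────────
8│♜ · ♝ ♛ ♚ ♝ · ♜│8
7│♟ ♟ ♟ ♟ · ♟ ♟ ♟│7
6│· · ♞ · · · · ·│6
5│· · · · ♟ · · ·│5
4│· · · · · · · ·│4
3│· · ♘ · · · · ♘│3
2│♙ ♙ ♙ ♙ · ♙ ♙ ♙│2
1│♖ · ♗ ♕ · ♗ ♔ ·│1
  ─────────────────
  a b c d e f g h

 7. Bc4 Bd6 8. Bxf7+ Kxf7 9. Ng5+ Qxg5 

  a b c d e f g h
  ─────────────────
8│♜ · ♝ · · · · ♜│8
7│♟ ♟ ♟ ♟ · ♚ ♟ ♟│7
6│· · ♞ ♝ · · · ·│6
5│· · · · ♟ · ♛ ·│5
4│· · · · · · · ·│4
3│· · ♘ · · · · ·│3
2│♙ ♙ ♙ ♙ · ♙ ♙ ♙│2
1│♖ · ♗ ♕ · · ♔ ·│1
  ─────────────────
  a b c d e f g h

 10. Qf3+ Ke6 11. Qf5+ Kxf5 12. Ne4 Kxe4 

  a b c d e f g h
  ─────────────────
8│♜ · ♝ · · · · ♜│8
7│♟ ♟ ♟ ♟ · · ♟ ♟│7
6│· · ♞ ♝ · · · ·│6
5│· · · · ♟ · ♛ ·│5
4│· · · · ♚ · · ·│4
3│· · · · · · · ·│3
2│♙ ♙ ♙ ♙ · ♙ ♙ ♙│2
1│♖ · ♗ · · · ♔ ·│1
  ─────────────────
  a b c d e f g h



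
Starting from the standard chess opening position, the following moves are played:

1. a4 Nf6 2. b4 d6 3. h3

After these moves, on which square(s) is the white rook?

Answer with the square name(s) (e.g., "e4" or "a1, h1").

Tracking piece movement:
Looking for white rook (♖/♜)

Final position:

  a b c d e f g h
  ─────────────────
8│♜ ♞ ♝ ♛ ♚ ♝ · ♜│8
7│♟ ♟ ♟ · ♟ ♟ ♟ ♟│7
6│· · · ♟ · ♞ · ·│6
5│· · · · · · · ·│5
4│♙ ♙ · · · · · ·│4
3│· · · · · · · ♙│3
2│· · ♙ ♙ ♙ ♙ ♙ ·│2
1│♖ ♘ ♗ ♕ ♔ ♗ ♘ ♖│1
  ─────────────────
  a b c d e f g h


a1, h1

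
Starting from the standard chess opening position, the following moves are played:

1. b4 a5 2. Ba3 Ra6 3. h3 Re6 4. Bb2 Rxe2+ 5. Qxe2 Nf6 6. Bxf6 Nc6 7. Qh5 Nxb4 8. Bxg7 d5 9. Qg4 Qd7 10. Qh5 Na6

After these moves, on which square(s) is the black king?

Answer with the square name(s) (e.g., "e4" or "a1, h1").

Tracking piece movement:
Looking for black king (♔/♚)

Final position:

  a b c d e f g h
  ─────────────────
8│· · ♝ · ♚ ♝ · ♜│8
7│· ♟ ♟ ♛ ♟ ♟ ♗ ♟│7
6│♞ · · · · · · ·│6
5│♟ · · ♟ · · · ♕│5
4│· · · · · · · ·│4
3│· · · · · · · ♙│3
2│♙ · ♙ ♙ · ♙ ♙ ·│2
1│♖ ♘ · · ♔ ♗ ♘ ♖│1
  ─────────────────
  a b c d e f g h


e8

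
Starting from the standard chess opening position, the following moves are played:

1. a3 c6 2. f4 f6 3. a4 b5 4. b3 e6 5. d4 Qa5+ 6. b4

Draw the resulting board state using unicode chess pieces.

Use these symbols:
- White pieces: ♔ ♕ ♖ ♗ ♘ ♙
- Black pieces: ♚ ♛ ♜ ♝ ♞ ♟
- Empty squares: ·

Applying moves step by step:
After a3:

♜ ♞ ♝ ♛ ♚ ♝ ♞ ♜
♟ ♟ ♟ ♟ ♟ ♟ ♟ ♟
· · · · · · · ·
· · · · · · · ·
· · · · · · · ·
♙ · · · · · · ·
· ♙ ♙ ♙ ♙ ♙ ♙ ♙
♖ ♘ ♗ ♕ ♔ ♗ ♘ ♖


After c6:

♜ ♞ ♝ ♛ ♚ ♝ ♞ ♜
♟ ♟ · ♟ ♟ ♟ ♟ ♟
· · ♟ · · · · ·
· · · · · · · ·
· · · · · · · ·
♙ · · · · · · ·
· ♙ ♙ ♙ ♙ ♙ ♙ ♙
♖ ♘ ♗ ♕ ♔ ♗ ♘ ♖


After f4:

♜ ♞ ♝ ♛ ♚ ♝ ♞ ♜
♟ ♟ · ♟ ♟ ♟ ♟ ♟
· · ♟ · · · · ·
· · · · · · · ·
· · · · · ♙ · ·
♙ · · · · · · ·
· ♙ ♙ ♙ ♙ · ♙ ♙
♖ ♘ ♗ ♕ ♔ ♗ ♘ ♖


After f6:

♜ ♞ ♝ ♛ ♚ ♝ ♞ ♜
♟ ♟ · ♟ ♟ · ♟ ♟
· · ♟ · · ♟ · ·
· · · · · · · ·
· · · · · ♙ · ·
♙ · · · · · · ·
· ♙ ♙ ♙ ♙ · ♙ ♙
♖ ♘ ♗ ♕ ♔ ♗ ♘ ♖


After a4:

♜ ♞ ♝ ♛ ♚ ♝ ♞ ♜
♟ ♟ · ♟ ♟ · ♟ ♟
· · ♟ · · ♟ · ·
· · · · · · · ·
♙ · · · · ♙ · ·
· · · · · · · ·
· ♙ ♙ ♙ ♙ · ♙ ♙
♖ ♘ ♗ ♕ ♔ ♗ ♘ ♖


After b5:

♜ ♞ ♝ ♛ ♚ ♝ ♞ ♜
♟ · · ♟ ♟ · ♟ ♟
· · ♟ · · ♟ · ·
· ♟ · · · · · ·
♙ · · · · ♙ · ·
· · · · · · · ·
· ♙ ♙ ♙ ♙ · ♙ ♙
♖ ♘ ♗ ♕ ♔ ♗ ♘ ♖


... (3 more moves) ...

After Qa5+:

♜ ♞ ♝ · ♚ ♝ ♞ ♜
♟ · · ♟ · · ♟ ♟
· · ♟ · ♟ ♟ · ·
♛ ♟ · · · · · ·
♙ · · ♙ · ♙ · ·
· ♙ · · · · · ·
· · ♙ · ♙ · ♙ ♙
♖ ♘ ♗ ♕ ♔ ♗ ♘ ♖


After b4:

♜ ♞ ♝ · ♚ ♝ ♞ ♜
♟ · · ♟ · · ♟ ♟
· · ♟ · ♟ ♟ · ·
♛ ♟ · · · · · ·
♙ ♙ · ♙ · ♙ · ·
· · · · · · · ·
· · ♙ · ♙ · ♙ ♙
♖ ♘ ♗ ♕ ♔ ♗ ♘ ♖



  a b c d e f g h
  ─────────────────
8│♜ ♞ ♝ · ♚ ♝ ♞ ♜│8
7│♟ · · ♟ · · ♟ ♟│7
6│· · ♟ · ♟ ♟ · ·│6
5│♛ ♟ · · · · · ·│5
4│♙ ♙ · ♙ · ♙ · ·│4
3│· · · · · · · ·│3
2│· · ♙ · ♙ · ♙ ♙│2
1│♖ ♘ ♗ ♕ ♔ ♗ ♘ ♖│1
  ─────────────────
  a b c d e f g h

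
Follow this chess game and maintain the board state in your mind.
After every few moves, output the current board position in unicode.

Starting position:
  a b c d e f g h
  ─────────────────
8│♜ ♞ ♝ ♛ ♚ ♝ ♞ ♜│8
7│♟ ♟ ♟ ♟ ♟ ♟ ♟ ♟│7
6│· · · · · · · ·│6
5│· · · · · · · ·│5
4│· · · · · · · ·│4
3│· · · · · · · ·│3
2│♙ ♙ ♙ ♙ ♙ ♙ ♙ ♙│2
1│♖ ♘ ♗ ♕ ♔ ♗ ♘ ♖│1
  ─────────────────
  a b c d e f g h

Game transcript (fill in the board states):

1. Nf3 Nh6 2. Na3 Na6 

  a b c d e f g h
  ─────────────────
8│♜ · ♝ ♛ ♚ ♝ · ♜│8
7│♟ ♟ ♟ ♟ ♟ ♟ ♟ ♟│7
6│♞ · · · · · · ♞│6
5│· · · · · · · ·│5
4│· · · · · · · ·│4
3│♘ · · · · ♘ · ·│3
2│♙ ♙ ♙ ♙ ♙ ♙ ♙ ♙│2
1│♖ · ♗ ♕ ♔ ♗ · ♖│1
  ─────────────────
  a b c d e f g h

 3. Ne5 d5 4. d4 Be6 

  a b c d e f g h
  ─────────────────
8│♜ · · ♛ ♚ ♝ · ♜│8
7│♟ ♟ ♟ · ♟ ♟ ♟ ♟│7
6│♞ · · · ♝ · · ♞│6
5│· · · ♟ ♘ · · ·│5
4│· · · ♙ · · · ·│4
3│♘ · · · · · · ·│3
2│♙ ♙ ♙ · ♙ ♙ ♙ ♙│2
1│♖ · ♗ ♕ ♔ ♗ · ♖│1
  ─────────────────
  a b c d e f g h

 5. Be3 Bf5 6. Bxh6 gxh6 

  a b c d e f g h
  ─────────────────
8│♜ · · ♛ ♚ ♝ · ♜│8
7│♟ ♟ ♟ · ♟ ♟ · ♟│7
6│♞ · · · · · · ♟│6
5│· · · ♟ ♘ ♝ · ·│5
4│· · · ♙ · · · ·│4
3│♘ · · · · · · ·│3
2│♙ ♙ ♙ · ♙ ♙ ♙ ♙│2
1│♖ · · ♕ ♔ ♗ · ♖│1
  ─────────────────
  a b c d e f g h

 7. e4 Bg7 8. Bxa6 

  a b c d e f g h
  ─────────────────
8│♜ · · ♛ ♚ · · ♜│8
7│♟ ♟ ♟ · ♟ ♟ ♝ ♟│7
6│♗ · · · · · · ♟│6
5│· · · ♟ ♘ ♝ · ·│5
4│· · · ♙ ♙ · · ·│4
3│♘ · · · · · · ·│3
2│♙ ♙ ♙ · · ♙ ♙ ♙│2
1│♖ · · ♕ ♔ · · ♖│1
  ─────────────────
  a b c d e f g h


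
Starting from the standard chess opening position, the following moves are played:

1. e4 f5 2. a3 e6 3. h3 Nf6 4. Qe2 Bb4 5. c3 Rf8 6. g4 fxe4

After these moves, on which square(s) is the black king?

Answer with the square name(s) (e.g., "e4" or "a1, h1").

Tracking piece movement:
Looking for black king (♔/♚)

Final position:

  a b c d e f g h
  ─────────────────
8│♜ ♞ ♝ ♛ ♚ ♜ · ·│8
7│♟ ♟ ♟ ♟ · · ♟ ♟│7
6│· · · · ♟ ♞ · ·│6
5│· · · · · · · ·│5
4│· ♝ · · ♟ · ♙ ·│4
3│♙ · ♙ · · · · ♙│3
2│· ♙ · ♙ ♕ ♙ · ·│2
1│♖ ♘ ♗ · ♔ ♗ ♘ ♖│1
  ─────────────────
  a b c d e f g h


e8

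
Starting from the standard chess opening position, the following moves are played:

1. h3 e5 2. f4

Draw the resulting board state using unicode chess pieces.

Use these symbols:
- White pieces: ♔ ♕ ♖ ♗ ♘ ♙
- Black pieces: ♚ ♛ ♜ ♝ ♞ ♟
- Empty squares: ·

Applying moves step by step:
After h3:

♜ ♞ ♝ ♛ ♚ ♝ ♞ ♜
♟ ♟ ♟ ♟ ♟ ♟ ♟ ♟
· · · · · · · ·
· · · · · · · ·
· · · · · · · ·
· · · · · · · ♙
♙ ♙ ♙ ♙ ♙ ♙ ♙ ·
♖ ♘ ♗ ♕ ♔ ♗ ♘ ♖


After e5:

♜ ♞ ♝ ♛ ♚ ♝ ♞ ♜
♟ ♟ ♟ ♟ · ♟ ♟ ♟
· · · · · · · ·
· · · · ♟ · · ·
· · · · · · · ·
· · · · · · · ♙
♙ ♙ ♙ ♙ ♙ ♙ ♙ ·
♖ ♘ ♗ ♕ ♔ ♗ ♘ ♖


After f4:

♜ ♞ ♝ ♛ ♚ ♝ ♞ ♜
♟ ♟ ♟ ♟ · ♟ ♟ ♟
· · · · · · · ·
· · · · ♟ · · ·
· · · · · ♙ · ·
· · · · · · · ♙
♙ ♙ ♙ ♙ ♙ · ♙ ·
♖ ♘ ♗ ♕ ♔ ♗ ♘ ♖



  a b c d e f g h
  ─────────────────
8│♜ ♞ ♝ ♛ ♚ ♝ ♞ ♜│8
7│♟ ♟ ♟ ♟ · ♟ ♟ ♟│7
6│· · · · · · · ·│6
5│· · · · ♟ · · ·│5
4│· · · · · ♙ · ·│4
3│· · · · · · · ♙│3
2│♙ ♙ ♙ ♙ ♙ · ♙ ·│2
1│♖ ♘ ♗ ♕ ♔ ♗ ♘ ♖│1
  ─────────────────
  a b c d e f g h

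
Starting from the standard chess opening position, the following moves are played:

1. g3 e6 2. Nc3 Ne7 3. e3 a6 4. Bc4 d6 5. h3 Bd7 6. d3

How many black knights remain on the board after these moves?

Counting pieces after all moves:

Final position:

  a b c d e f g h
  ─────────────────
8│♜ ♞ · ♛ ♚ ♝ · ♜│8
7│· ♟ ♟ ♝ ♞ ♟ ♟ ♟│7
6│♟ · · ♟ ♟ · · ·│6
5│· · · · · · · ·│5
4│· · ♗ · · · · ·│4
3│· · ♘ ♙ ♙ · ♙ ♙│3
2│♙ ♙ ♙ · · ♙ · ·│2
1│♖ · ♗ ♕ ♔ · ♘ ♖│1
  ─────────────────
  a b c d e f g h


2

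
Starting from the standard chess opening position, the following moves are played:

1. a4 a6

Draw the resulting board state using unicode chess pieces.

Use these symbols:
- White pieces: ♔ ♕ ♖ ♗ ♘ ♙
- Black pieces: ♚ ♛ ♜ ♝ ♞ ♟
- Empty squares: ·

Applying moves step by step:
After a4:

♜ ♞ ♝ ♛ ♚ ♝ ♞ ♜
♟ ♟ ♟ ♟ ♟ ♟ ♟ ♟
· · · · · · · ·
· · · · · · · ·
♙ · · · · · · ·
· · · · · · · ·
· ♙ ♙ ♙ ♙ ♙ ♙ ♙
♖ ♘ ♗ ♕ ♔ ♗ ♘ ♖


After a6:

♜ ♞ ♝ ♛ ♚ ♝ ♞ ♜
· ♟ ♟ ♟ ♟ ♟ ♟ ♟
♟ · · · · · · ·
· · · · · · · ·
♙ · · · · · · ·
· · · · · · · ·
· ♙ ♙ ♙ ♙ ♙ ♙ ♙
♖ ♘ ♗ ♕ ♔ ♗ ♘ ♖



  a b c d e f g h
  ─────────────────
8│♜ ♞ ♝ ♛ ♚ ♝ ♞ ♜│8
7│· ♟ ♟ ♟ ♟ ♟ ♟ ♟│7
6│♟ · · · · · · ·│6
5│· · · · · · · ·│5
4│♙ · · · · · · ·│4
3│· · · · · · · ·│3
2│· ♙ ♙ ♙ ♙ ♙ ♙ ♙│2
1│♖ ♘ ♗ ♕ ♔ ♗ ♘ ♖│1
  ─────────────────
  a b c d e f g h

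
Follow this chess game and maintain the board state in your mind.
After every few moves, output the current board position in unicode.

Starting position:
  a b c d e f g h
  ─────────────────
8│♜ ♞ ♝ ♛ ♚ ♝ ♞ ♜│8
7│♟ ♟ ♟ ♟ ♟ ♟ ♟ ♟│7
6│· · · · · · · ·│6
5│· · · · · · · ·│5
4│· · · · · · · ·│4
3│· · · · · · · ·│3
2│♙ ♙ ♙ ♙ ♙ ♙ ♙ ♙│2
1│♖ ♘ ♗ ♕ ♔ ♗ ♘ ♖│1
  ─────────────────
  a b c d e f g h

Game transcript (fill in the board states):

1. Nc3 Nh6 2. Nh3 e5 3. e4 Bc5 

  a b c d e f g h
  ─────────────────
8│♜ ♞ ♝ ♛ ♚ · · ♜│8
7│♟ ♟ ♟ ♟ · ♟ ♟ ♟│7
6│· · · · · · · ♞│6
5│· · ♝ · ♟ · · ·│5
4│· · · · ♙ · · ·│4
3│· · ♘ · · · · ♘│3
2│♙ ♙ ♙ ♙ · ♙ ♙ ♙│2
1│♖ · ♗ ♕ ♔ ♗ · ♖│1
  ─────────────────
  a b c d e f g h

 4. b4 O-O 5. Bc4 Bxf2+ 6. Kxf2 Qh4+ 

  a b c d e f g h
  ─────────────────
8│♜ ♞ ♝ · · ♜ ♚ ·│8
7│♟ ♟ ♟ ♟ · ♟ ♟ ♟│7
6│· · · · · · · ♞│6
5│· · · · ♟ · · ·│5
4│· ♙ ♗ · ♙ · · ♛│4
3│· · ♘ · · · · ♘│3
2│♙ · ♙ ♙ · ♔ ♙ ♙│2
1│♖ · ♗ ♕ · · · ♖│1
  ─────────────────
  a b c d e f g h

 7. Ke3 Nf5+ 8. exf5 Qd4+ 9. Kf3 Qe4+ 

  a b c d e f g h
  ─────────────────
8│♜ ♞ ♝ · · ♜ ♚ ·│8
7│♟ ♟ ♟ ♟ · ♟ ♟ ♟│7
6│· · · · · · · ·│6
5│· · · · ♟ ♙ · ·│5
4│· ♙ ♗ · ♛ · · ·│4
3│· · ♘ · · ♔ · ♘│3
2│♙ · ♙ ♙ · · ♙ ♙│2
1│♖ · ♗ ♕ · · · ♖│1
  ─────────────────
  a b c d e f g h

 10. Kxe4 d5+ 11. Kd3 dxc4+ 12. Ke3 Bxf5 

  a b c d e f g h
  ─────────────────
8│♜ ♞ · · · ♜ ♚ ·│8
7│♟ ♟ ♟ · · ♟ ♟ ♟│7
6│· · · · · · · ·│6
5│· · · · ♟ ♝ · ·│5
4│· ♙ ♟ · · · · ·│4
3│· · ♘ · ♔ · · ♘│3
2│♙ · ♙ ♙ · · ♙ ♙│2
1│♖ · ♗ ♕ · · · ♖│1
  ─────────────────
  a b c d e f g h

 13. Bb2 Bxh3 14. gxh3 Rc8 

  a b c d e f g h
  ─────────────────
8│♜ ♞ ♜ · · · ♚ ·│8
7│♟ ♟ ♟ · · ♟ ♟ ♟│7
6│· · · · · · · ·│6
5│· · · · ♟ · · ·│5
4│· ♙ ♟ · · · · ·│4
3│· · ♘ · ♔ · · ♙│3
2│♙ ♗ ♙ ♙ · · · ♙│2
1│♖ · · ♕ · · · ♖│1
  ─────────────────
  a b c d e f g h


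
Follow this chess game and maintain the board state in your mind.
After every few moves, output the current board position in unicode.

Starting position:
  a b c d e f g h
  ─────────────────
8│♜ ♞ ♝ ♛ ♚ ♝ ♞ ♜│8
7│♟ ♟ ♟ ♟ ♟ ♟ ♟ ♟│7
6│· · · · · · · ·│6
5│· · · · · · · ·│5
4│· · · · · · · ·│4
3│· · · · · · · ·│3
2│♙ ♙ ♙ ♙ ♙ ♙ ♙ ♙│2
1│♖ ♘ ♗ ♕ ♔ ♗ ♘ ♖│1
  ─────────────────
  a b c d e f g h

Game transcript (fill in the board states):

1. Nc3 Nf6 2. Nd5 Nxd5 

  a b c d e f g h
  ─────────────────
8│♜ ♞ ♝ ♛ ♚ ♝ · ♜│8
7│♟ ♟ ♟ ♟ ♟ ♟ ♟ ♟│7
6│· · · · · · · ·│6
5│· · · ♞ · · · ·│5
4│· · · · · · · ·│4
3│· · · · · · · ·│3
2│♙ ♙ ♙ ♙ ♙ ♙ ♙ ♙│2
1│♖ · ♗ ♕ ♔ ♗ ♘ ♖│1
  ─────────────────
  a b c d e f g h

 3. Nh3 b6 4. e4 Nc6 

  a b c d e f g h
  ─────────────────
8│♜ · ♝ ♛ ♚ ♝ · ♜│8
7│♟ · ♟ ♟ ♟ ♟ ♟ ♟│7
6│· ♟ ♞ · · · · ·│6
5│· · · ♞ · · · ·│5
4│· · · · ♙ · · ·│4
3│· · · · · · · ♘│3
2│♙ ♙ ♙ ♙ · ♙ ♙ ♙│2
1│♖ · ♗ ♕ ♔ ♗ · ♖│1
  ─────────────────
  a b c d e f g h

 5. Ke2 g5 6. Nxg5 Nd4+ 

  a b c d e f g h
  ─────────────────
8│♜ · ♝ ♛ ♚ ♝ · ♜│8
7│♟ · ♟ ♟ ♟ ♟ · ♟│7
6│· ♟ · · · · · ·│6
5│· · · ♞ · · ♘ ·│5
4│· · · ♞ ♙ · · ·│4
3│· · · · · · · ·│3
2│♙ ♙ ♙ ♙ ♔ ♙ ♙ ♙│2
1│♖ · ♗ ♕ · ♗ · ♖│1
  ─────────────────
  a b c d e f g h

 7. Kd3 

  a b c d e f g h
  ─────────────────
8│♜ · ♝ ♛ ♚ ♝ · ♜│8
7│♟ · ♟ ♟ ♟ ♟ · ♟│7
6│· ♟ · · · · · ·│6
5│· · · ♞ · · ♘ ·│5
4│· · · ♞ ♙ · · ·│4
3│· · · ♔ · · · ·│3
2│♙ ♙ ♙ ♙ · ♙ ♙ ♙│2
1│♖ · ♗ ♕ · ♗ · ♖│1
  ─────────────────
  a b c d e f g h


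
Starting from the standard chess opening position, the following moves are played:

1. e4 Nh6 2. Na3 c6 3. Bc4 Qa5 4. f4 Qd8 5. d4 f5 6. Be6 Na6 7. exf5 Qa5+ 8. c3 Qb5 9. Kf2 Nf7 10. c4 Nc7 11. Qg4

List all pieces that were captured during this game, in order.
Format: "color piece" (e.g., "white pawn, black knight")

Tracking captures:
  exf5: captured black pawn

black pawn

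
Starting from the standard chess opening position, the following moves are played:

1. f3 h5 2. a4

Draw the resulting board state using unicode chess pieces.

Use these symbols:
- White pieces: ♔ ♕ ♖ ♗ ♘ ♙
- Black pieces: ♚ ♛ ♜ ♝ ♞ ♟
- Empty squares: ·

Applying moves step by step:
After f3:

♜ ♞ ♝ ♛ ♚ ♝ ♞ ♜
♟ ♟ ♟ ♟ ♟ ♟ ♟ ♟
· · · · · · · ·
· · · · · · · ·
· · · · · · · ·
· · · · · ♙ · ·
♙ ♙ ♙ ♙ ♙ · ♙ ♙
♖ ♘ ♗ ♕ ♔ ♗ ♘ ♖


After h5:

♜ ♞ ♝ ♛ ♚ ♝ ♞ ♜
♟ ♟ ♟ ♟ ♟ ♟ ♟ ·
· · · · · · · ·
· · · · · · · ♟
· · · · · · · ·
· · · · · ♙ · ·
♙ ♙ ♙ ♙ ♙ · ♙ ♙
♖ ♘ ♗ ♕ ♔ ♗ ♘ ♖


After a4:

♜ ♞ ♝ ♛ ♚ ♝ ♞ ♜
♟ ♟ ♟ ♟ ♟ ♟ ♟ ·
· · · · · · · ·
· · · · · · · ♟
♙ · · · · · · ·
· · · · · ♙ · ·
· ♙ ♙ ♙ ♙ · ♙ ♙
♖ ♘ ♗ ♕ ♔ ♗ ♘ ♖



  a b c d e f g h
  ─────────────────
8│♜ ♞ ♝ ♛ ♚ ♝ ♞ ♜│8
7│♟ ♟ ♟ ♟ ♟ ♟ ♟ ·│7
6│· · · · · · · ·│6
5│· · · · · · · ♟│5
4│♙ · · · · · · ·│4
3│· · · · · ♙ · ·│3
2│· ♙ ♙ ♙ ♙ · ♙ ♙│2
1│♖ ♘ ♗ ♕ ♔ ♗ ♘ ♖│1
  ─────────────────
  a b c d e f g h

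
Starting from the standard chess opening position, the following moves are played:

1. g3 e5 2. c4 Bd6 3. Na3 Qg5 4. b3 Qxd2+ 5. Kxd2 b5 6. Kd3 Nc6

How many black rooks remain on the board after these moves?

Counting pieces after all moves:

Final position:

  a b c d e f g h
  ─────────────────
8│♜ · ♝ · ♚ · ♞ ♜│8
7│♟ · ♟ ♟ · ♟ ♟ ♟│7
6│· · ♞ ♝ · · · ·│6
5│· ♟ · · ♟ · · ·│5
4│· · ♙ · · · · ·│4
3│♘ ♙ · ♔ · · ♙ ·│3
2│♙ · · · ♙ ♙ · ♙│2
1│♖ · ♗ ♕ · ♗ ♘ ♖│1
  ─────────────────
  a b c d e f g h


2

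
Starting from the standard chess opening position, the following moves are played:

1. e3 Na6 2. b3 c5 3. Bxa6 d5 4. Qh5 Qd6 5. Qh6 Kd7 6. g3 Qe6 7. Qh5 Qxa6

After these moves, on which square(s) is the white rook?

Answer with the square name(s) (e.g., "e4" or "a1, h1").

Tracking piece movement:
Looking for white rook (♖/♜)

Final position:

  a b c d e f g h
  ─────────────────
8│♜ · ♝ · · ♝ ♞ ♜│8
7│♟ ♟ · ♚ ♟ ♟ ♟ ♟│7
6│♛ · · · · · · ·│6
5│· · ♟ ♟ · · · ♕│5
4│· · · · · · · ·│4
3│· ♙ · · ♙ · ♙ ·│3
2│♙ · ♙ ♙ · ♙ · ♙│2
1│♖ ♘ ♗ · ♔ · ♘ ♖│1
  ─────────────────
  a b c d e f g h


a1, h1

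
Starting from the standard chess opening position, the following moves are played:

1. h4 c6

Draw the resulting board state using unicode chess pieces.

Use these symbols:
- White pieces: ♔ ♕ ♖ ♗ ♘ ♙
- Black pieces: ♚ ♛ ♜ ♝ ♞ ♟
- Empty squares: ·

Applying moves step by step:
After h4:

♜ ♞ ♝ ♛ ♚ ♝ ♞ ♜
♟ ♟ ♟ ♟ ♟ ♟ ♟ ♟
· · · · · · · ·
· · · · · · · ·
· · · · · · · ♙
· · · · · · · ·
♙ ♙ ♙ ♙ ♙ ♙ ♙ ·
♖ ♘ ♗ ♕ ♔ ♗ ♘ ♖


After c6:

♜ ♞ ♝ ♛ ♚ ♝ ♞ ♜
♟ ♟ · ♟ ♟ ♟ ♟ ♟
· · ♟ · · · · ·
· · · · · · · ·
· · · · · · · ♙
· · · · · · · ·
♙ ♙ ♙ ♙ ♙ ♙ ♙ ·
♖ ♘ ♗ ♕ ♔ ♗ ♘ ♖



  a b c d e f g h
  ─────────────────
8│♜ ♞ ♝ ♛ ♚ ♝ ♞ ♜│8
7│♟ ♟ · ♟ ♟ ♟ ♟ ♟│7
6│· · ♟ · · · · ·│6
5│· · · · · · · ·│5
4│· · · · · · · ♙│4
3│· · · · · · · ·│3
2│♙ ♙ ♙ ♙ ♙ ♙ ♙ ·│2
1│♖ ♘ ♗ ♕ ♔ ♗ ♘ ♖│1
  ─────────────────
  a b c d e f g h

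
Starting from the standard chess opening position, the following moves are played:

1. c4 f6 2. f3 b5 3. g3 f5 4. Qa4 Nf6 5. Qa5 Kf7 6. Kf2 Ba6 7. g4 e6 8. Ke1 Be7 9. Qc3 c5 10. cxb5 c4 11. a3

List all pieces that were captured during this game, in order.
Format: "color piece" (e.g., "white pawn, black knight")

Tracking captures:
  cxb5: captured black pawn

black pawn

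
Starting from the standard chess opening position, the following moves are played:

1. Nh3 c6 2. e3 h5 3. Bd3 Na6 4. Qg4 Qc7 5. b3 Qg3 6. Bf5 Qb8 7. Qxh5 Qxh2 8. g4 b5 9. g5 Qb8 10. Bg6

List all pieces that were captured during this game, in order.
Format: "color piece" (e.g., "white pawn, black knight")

Tracking captures:
  Qxh5: captured black pawn
  Qxh2: captured white pawn

black pawn, white pawn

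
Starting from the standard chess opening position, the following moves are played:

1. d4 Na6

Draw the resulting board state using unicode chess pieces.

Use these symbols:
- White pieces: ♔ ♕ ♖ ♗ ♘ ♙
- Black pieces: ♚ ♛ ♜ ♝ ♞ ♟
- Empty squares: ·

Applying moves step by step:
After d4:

♜ ♞ ♝ ♛ ♚ ♝ ♞ ♜
♟ ♟ ♟ ♟ ♟ ♟ ♟ ♟
· · · · · · · ·
· · · · · · · ·
· · · ♙ · · · ·
· · · · · · · ·
♙ ♙ ♙ · ♙ ♙ ♙ ♙
♖ ♘ ♗ ♕ ♔ ♗ ♘ ♖


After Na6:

♜ · ♝ ♛ ♚ ♝ ♞ ♜
♟ ♟ ♟ ♟ ♟ ♟ ♟ ♟
♞ · · · · · · ·
· · · · · · · ·
· · · ♙ · · · ·
· · · · · · · ·
♙ ♙ ♙ · ♙ ♙ ♙ ♙
♖ ♘ ♗ ♕ ♔ ♗ ♘ ♖



  a b c d e f g h
  ─────────────────
8│♜ · ♝ ♛ ♚ ♝ ♞ ♜│8
7│♟ ♟ ♟ ♟ ♟ ♟ ♟ ♟│7
6│♞ · · · · · · ·│6
5│· · · · · · · ·│5
4│· · · ♙ · · · ·│4
3│· · · · · · · ·│3
2│♙ ♙ ♙ · ♙ ♙ ♙ ♙│2
1│♖ ♘ ♗ ♕ ♔ ♗ ♘ ♖│1
  ─────────────────
  a b c d e f g h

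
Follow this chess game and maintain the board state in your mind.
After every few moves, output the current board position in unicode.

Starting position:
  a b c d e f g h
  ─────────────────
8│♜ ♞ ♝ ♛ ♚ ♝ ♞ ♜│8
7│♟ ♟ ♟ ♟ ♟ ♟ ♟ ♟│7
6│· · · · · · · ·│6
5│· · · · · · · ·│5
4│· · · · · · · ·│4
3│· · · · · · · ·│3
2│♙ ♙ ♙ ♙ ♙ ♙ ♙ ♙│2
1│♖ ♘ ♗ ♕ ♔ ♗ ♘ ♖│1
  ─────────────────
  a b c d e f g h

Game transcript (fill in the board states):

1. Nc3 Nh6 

  a b c d e f g h
  ─────────────────
8│♜ ♞ ♝ ♛ ♚ ♝ · ♜│8
7│♟ ♟ ♟ ♟ ♟ ♟ ♟ ♟│7
6│· · · · · · · ♞│6
5│· · · · · · · ·│5
4│· · · · · · · ·│4
3│· · ♘ · · · · ·│3
2│♙ ♙ ♙ ♙ ♙ ♙ ♙ ♙│2
1│♖ · ♗ ♕ ♔ ♗ ♘ ♖│1
  ─────────────────
  a b c d e f g h

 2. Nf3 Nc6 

  a b c d e f g h
  ─────────────────
8│♜ · ♝ ♛ ♚ ♝ · ♜│8
7│♟ ♟ ♟ ♟ ♟ ♟ ♟ ♟│7
6│· · ♞ · · · · ♞│6
5│· · · · · · · ·│5
4│· · · · · · · ·│4
3│· · ♘ · · ♘ · ·│3
2│♙ ♙ ♙ ♙ ♙ ♙ ♙ ♙│2
1│♖ · ♗ ♕ ♔ ♗ · ♖│1
  ─────────────────
  a b c d e f g h

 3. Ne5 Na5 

  a b c d e f g h
  ─────────────────
8│♜ · ♝ ♛ ♚ ♝ · ♜│8
7│♟ ♟ ♟ ♟ ♟ ♟ ♟ ♟│7
6│· · · · · · · ♞│6
5│♞ · · · ♘ · · ·│5
4│· · · · · · · ·│4
3│· · ♘ · · · · ·│3
2│♙ ♙ ♙ ♙ ♙ ♙ ♙ ♙│2
1│♖ · ♗ ♕ ♔ ♗ · ♖│1
  ─────────────────
  a b c d e f g h



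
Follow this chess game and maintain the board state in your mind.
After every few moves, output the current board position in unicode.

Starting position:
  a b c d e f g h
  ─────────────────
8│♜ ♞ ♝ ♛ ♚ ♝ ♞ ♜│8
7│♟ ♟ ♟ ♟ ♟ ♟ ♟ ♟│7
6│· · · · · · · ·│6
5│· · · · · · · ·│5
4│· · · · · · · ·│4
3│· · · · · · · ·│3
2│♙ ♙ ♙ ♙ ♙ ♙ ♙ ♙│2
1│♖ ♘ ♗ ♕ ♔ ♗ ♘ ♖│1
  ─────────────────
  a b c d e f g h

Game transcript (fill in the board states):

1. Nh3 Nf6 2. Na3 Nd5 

  a b c d e f g h
  ─────────────────
8│♜ ♞ ♝ ♛ ♚ ♝ · ♜│8
7│♟ ♟ ♟ ♟ ♟ ♟ ♟ ♟│7
6│· · · · · · · ·│6
5│· · · ♞ · · · ·│5
4│· · · · · · · ·│4
3│♘ · · · · · · ♘│3
2│♙ ♙ ♙ ♙ ♙ ♙ ♙ ♙│2
1│♖ · ♗ ♕ ♔ ♗ · ♖│1
  ─────────────────
  a b c d e f g h

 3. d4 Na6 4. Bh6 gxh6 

  a b c d e f g h
  ─────────────────
8│♜ · ♝ ♛ ♚ ♝ · ♜│8
7│♟ ♟ ♟ ♟ ♟ ♟ · ♟│7
6│♞ · · · · · · ♟│6
5│· · · ♞ · · · ·│5
4│· · · ♙ · · · ·│4
3│♘ · · · · · · ♘│3
2│♙ ♙ ♙ · ♙ ♙ ♙ ♙│2
1│♖ · · ♕ ♔ ♗ · ♖│1
  ─────────────────
  a b c d e f g h

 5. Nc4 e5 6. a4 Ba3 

  a b c d e f g h
  ─────────────────
8│♜ · ♝ ♛ ♚ · · ♜│8
7│♟ ♟ ♟ ♟ · ♟ · ♟│7
6│♞ · · · · · · ♟│6
5│· · · ♞ ♟ · · ·│5
4│♙ · ♘ ♙ · · · ·│4
3│♝ · · · · · · ♘│3
2│· ♙ ♙ · ♙ ♙ ♙ ♙│2
1│♖ · · ♕ ♔ ♗ · ♖│1
  ─────────────────
  a b c d e f g h

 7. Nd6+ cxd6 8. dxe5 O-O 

  a b c d e f g h
  ─────────────────
8│♜ · ♝ ♛ · ♜ ♚ ·│8
7│♟ ♟ · ♟ · ♟ · ♟│7
6│♞ · · ♟ · · · ♟│6
5│· · · ♞ ♙ · · ·│5
4│♙ · · · · · · ·│4
3│♝ · · · · · · ♘│3
2│· ♙ ♙ · ♙ ♙ ♙ ♙│2
1│♖ · · ♕ ♔ ♗ · ♖│1
  ─────────────────
  a b c d e f g h

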